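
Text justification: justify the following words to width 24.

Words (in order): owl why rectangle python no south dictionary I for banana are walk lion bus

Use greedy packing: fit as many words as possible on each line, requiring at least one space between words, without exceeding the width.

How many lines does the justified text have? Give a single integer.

Answer: 4

Derivation:
Line 1: ['owl', 'why', 'rectangle', 'python'] (min_width=24, slack=0)
Line 2: ['no', 'south', 'dictionary', 'I'] (min_width=21, slack=3)
Line 3: ['for', 'banana', 'are', 'walk', 'lion'] (min_width=24, slack=0)
Line 4: ['bus'] (min_width=3, slack=21)
Total lines: 4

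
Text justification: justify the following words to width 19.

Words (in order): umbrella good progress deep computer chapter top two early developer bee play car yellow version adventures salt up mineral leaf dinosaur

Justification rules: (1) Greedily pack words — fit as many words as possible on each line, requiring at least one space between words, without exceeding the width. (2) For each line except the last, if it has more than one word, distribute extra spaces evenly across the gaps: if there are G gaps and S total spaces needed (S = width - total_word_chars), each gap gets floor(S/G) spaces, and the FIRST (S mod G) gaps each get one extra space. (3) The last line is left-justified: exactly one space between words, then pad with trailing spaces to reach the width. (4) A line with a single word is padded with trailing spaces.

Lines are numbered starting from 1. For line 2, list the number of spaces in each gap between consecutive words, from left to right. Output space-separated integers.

Answer: 7

Derivation:
Line 1: ['umbrella', 'good'] (min_width=13, slack=6)
Line 2: ['progress', 'deep'] (min_width=13, slack=6)
Line 3: ['computer', 'chapter'] (min_width=16, slack=3)
Line 4: ['top', 'two', 'early'] (min_width=13, slack=6)
Line 5: ['developer', 'bee', 'play'] (min_width=18, slack=1)
Line 6: ['car', 'yellow', 'version'] (min_width=18, slack=1)
Line 7: ['adventures', 'salt', 'up'] (min_width=18, slack=1)
Line 8: ['mineral', 'leaf'] (min_width=12, slack=7)
Line 9: ['dinosaur'] (min_width=8, slack=11)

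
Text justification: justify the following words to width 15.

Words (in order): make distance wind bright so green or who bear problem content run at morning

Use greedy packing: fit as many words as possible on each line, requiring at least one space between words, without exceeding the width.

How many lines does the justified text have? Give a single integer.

Answer: 6

Derivation:
Line 1: ['make', 'distance'] (min_width=13, slack=2)
Line 2: ['wind', 'bright', 'so'] (min_width=14, slack=1)
Line 3: ['green', 'or', 'who'] (min_width=12, slack=3)
Line 4: ['bear', 'problem'] (min_width=12, slack=3)
Line 5: ['content', 'run', 'at'] (min_width=14, slack=1)
Line 6: ['morning'] (min_width=7, slack=8)
Total lines: 6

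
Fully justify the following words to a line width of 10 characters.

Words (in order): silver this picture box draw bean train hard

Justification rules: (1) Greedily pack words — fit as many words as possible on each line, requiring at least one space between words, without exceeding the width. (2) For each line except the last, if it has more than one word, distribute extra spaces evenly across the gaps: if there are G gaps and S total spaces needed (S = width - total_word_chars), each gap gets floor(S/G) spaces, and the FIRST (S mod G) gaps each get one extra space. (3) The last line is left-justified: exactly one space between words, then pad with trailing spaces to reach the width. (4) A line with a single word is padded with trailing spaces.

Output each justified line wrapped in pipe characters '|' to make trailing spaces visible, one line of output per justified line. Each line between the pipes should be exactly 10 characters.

Answer: |silver    |
|this      |
|picture   |
|box   draw|
|bean train|
|hard      |

Derivation:
Line 1: ['silver'] (min_width=6, slack=4)
Line 2: ['this'] (min_width=4, slack=6)
Line 3: ['picture'] (min_width=7, slack=3)
Line 4: ['box', 'draw'] (min_width=8, slack=2)
Line 5: ['bean', 'train'] (min_width=10, slack=0)
Line 6: ['hard'] (min_width=4, slack=6)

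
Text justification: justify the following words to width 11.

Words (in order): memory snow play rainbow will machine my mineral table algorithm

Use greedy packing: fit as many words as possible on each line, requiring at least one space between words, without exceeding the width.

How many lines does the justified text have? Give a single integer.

Answer: 8

Derivation:
Line 1: ['memory', 'snow'] (min_width=11, slack=0)
Line 2: ['play'] (min_width=4, slack=7)
Line 3: ['rainbow'] (min_width=7, slack=4)
Line 4: ['will'] (min_width=4, slack=7)
Line 5: ['machine', 'my'] (min_width=10, slack=1)
Line 6: ['mineral'] (min_width=7, slack=4)
Line 7: ['table'] (min_width=5, slack=6)
Line 8: ['algorithm'] (min_width=9, slack=2)
Total lines: 8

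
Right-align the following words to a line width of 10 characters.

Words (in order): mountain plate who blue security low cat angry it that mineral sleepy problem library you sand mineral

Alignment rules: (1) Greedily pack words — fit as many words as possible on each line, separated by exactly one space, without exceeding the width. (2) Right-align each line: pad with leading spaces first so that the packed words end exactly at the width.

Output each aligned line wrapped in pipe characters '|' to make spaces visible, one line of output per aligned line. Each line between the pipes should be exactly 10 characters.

Line 1: ['mountain'] (min_width=8, slack=2)
Line 2: ['plate', 'who'] (min_width=9, slack=1)
Line 3: ['blue'] (min_width=4, slack=6)
Line 4: ['security'] (min_width=8, slack=2)
Line 5: ['low', 'cat'] (min_width=7, slack=3)
Line 6: ['angry', 'it'] (min_width=8, slack=2)
Line 7: ['that'] (min_width=4, slack=6)
Line 8: ['mineral'] (min_width=7, slack=3)
Line 9: ['sleepy'] (min_width=6, slack=4)
Line 10: ['problem'] (min_width=7, slack=3)
Line 11: ['library'] (min_width=7, slack=3)
Line 12: ['you', 'sand'] (min_width=8, slack=2)
Line 13: ['mineral'] (min_width=7, slack=3)

Answer: |  mountain|
| plate who|
|      blue|
|  security|
|   low cat|
|  angry it|
|      that|
|   mineral|
|    sleepy|
|   problem|
|   library|
|  you sand|
|   mineral|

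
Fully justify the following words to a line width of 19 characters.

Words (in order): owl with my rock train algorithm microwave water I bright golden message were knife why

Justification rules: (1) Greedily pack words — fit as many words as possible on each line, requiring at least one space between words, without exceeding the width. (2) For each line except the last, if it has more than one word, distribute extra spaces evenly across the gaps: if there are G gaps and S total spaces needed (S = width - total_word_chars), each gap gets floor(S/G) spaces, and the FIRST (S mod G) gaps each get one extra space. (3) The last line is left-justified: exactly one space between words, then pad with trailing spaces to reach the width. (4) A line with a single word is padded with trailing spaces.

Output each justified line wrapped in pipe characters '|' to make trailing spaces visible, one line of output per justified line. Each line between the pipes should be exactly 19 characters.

Line 1: ['owl', 'with', 'my', 'rock'] (min_width=16, slack=3)
Line 2: ['train', 'algorithm'] (min_width=15, slack=4)
Line 3: ['microwave', 'water', 'I'] (min_width=17, slack=2)
Line 4: ['bright', 'golden'] (min_width=13, slack=6)
Line 5: ['message', 'were', 'knife'] (min_width=18, slack=1)
Line 6: ['why'] (min_width=3, slack=16)

Answer: |owl  with  my  rock|
|train     algorithm|
|microwave  water  I|
|bright       golden|
|message  were knife|
|why                |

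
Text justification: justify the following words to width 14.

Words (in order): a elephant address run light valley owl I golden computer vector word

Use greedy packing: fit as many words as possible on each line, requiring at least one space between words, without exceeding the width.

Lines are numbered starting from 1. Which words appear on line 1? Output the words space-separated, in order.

Line 1: ['a', 'elephant'] (min_width=10, slack=4)
Line 2: ['address', 'run'] (min_width=11, slack=3)
Line 3: ['light', 'valley'] (min_width=12, slack=2)
Line 4: ['owl', 'I', 'golden'] (min_width=12, slack=2)
Line 5: ['computer'] (min_width=8, slack=6)
Line 6: ['vector', 'word'] (min_width=11, slack=3)

Answer: a elephant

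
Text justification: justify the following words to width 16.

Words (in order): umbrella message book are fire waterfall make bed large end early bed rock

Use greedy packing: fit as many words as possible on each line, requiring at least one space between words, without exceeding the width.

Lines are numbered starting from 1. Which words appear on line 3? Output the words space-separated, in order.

Line 1: ['umbrella', 'message'] (min_width=16, slack=0)
Line 2: ['book', 'are', 'fire'] (min_width=13, slack=3)
Line 3: ['waterfall', 'make'] (min_width=14, slack=2)
Line 4: ['bed', 'large', 'end'] (min_width=13, slack=3)
Line 5: ['early', 'bed', 'rock'] (min_width=14, slack=2)

Answer: waterfall make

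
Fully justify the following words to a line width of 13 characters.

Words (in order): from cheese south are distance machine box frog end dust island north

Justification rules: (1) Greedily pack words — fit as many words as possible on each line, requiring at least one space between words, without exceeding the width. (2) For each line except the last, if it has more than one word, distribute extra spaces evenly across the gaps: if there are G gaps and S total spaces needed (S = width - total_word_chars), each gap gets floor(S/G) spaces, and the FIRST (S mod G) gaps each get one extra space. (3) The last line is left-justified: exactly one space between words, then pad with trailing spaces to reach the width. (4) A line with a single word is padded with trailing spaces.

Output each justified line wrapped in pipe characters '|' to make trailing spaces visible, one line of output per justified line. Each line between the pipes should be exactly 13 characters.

Line 1: ['from', 'cheese'] (min_width=11, slack=2)
Line 2: ['south', 'are'] (min_width=9, slack=4)
Line 3: ['distance'] (min_width=8, slack=5)
Line 4: ['machine', 'box'] (min_width=11, slack=2)
Line 5: ['frog', 'end', 'dust'] (min_width=13, slack=0)
Line 6: ['island', 'north'] (min_width=12, slack=1)

Answer: |from   cheese|
|south     are|
|distance     |
|machine   box|
|frog end dust|
|island north |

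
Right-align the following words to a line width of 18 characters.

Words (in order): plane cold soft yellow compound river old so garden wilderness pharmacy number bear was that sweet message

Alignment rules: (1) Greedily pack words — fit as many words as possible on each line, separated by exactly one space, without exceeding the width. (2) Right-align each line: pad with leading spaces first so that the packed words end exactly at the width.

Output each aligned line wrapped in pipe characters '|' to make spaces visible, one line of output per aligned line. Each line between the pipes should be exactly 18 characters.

Line 1: ['plane', 'cold', 'soft'] (min_width=15, slack=3)
Line 2: ['yellow', 'compound'] (min_width=15, slack=3)
Line 3: ['river', 'old', 'so'] (min_width=12, slack=6)
Line 4: ['garden', 'wilderness'] (min_width=17, slack=1)
Line 5: ['pharmacy', 'number'] (min_width=15, slack=3)
Line 6: ['bear', 'was', 'that'] (min_width=13, slack=5)
Line 7: ['sweet', 'message'] (min_width=13, slack=5)

Answer: |   plane cold soft|
|   yellow compound|
|      river old so|
| garden wilderness|
|   pharmacy number|
|     bear was that|
|     sweet message|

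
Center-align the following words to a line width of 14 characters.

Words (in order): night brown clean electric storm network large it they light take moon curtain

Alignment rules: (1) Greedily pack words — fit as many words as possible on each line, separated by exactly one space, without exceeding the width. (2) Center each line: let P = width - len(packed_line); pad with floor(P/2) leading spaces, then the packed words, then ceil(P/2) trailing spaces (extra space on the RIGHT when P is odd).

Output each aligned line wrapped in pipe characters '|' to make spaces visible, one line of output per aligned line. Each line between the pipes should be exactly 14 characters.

Line 1: ['night', 'brown'] (min_width=11, slack=3)
Line 2: ['clean', 'electric'] (min_width=14, slack=0)
Line 3: ['storm', 'network'] (min_width=13, slack=1)
Line 4: ['large', 'it', 'they'] (min_width=13, slack=1)
Line 5: ['light', 'take'] (min_width=10, slack=4)
Line 6: ['moon', 'curtain'] (min_width=12, slack=2)

Answer: | night brown  |
|clean electric|
|storm network |
|large it they |
|  light take  |
| moon curtain |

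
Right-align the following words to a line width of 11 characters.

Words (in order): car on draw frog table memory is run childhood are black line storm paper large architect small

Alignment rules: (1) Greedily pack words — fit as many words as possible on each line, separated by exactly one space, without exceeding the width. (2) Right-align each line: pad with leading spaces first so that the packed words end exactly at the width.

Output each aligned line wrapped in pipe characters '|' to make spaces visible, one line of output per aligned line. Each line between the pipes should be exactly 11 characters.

Answer: |car on draw|
| frog table|
|  memory is|
|        run|
|  childhood|
|  are black|
| line storm|
|paper large|
|  architect|
|      small|

Derivation:
Line 1: ['car', 'on', 'draw'] (min_width=11, slack=0)
Line 2: ['frog', 'table'] (min_width=10, slack=1)
Line 3: ['memory', 'is'] (min_width=9, slack=2)
Line 4: ['run'] (min_width=3, slack=8)
Line 5: ['childhood'] (min_width=9, slack=2)
Line 6: ['are', 'black'] (min_width=9, slack=2)
Line 7: ['line', 'storm'] (min_width=10, slack=1)
Line 8: ['paper', 'large'] (min_width=11, slack=0)
Line 9: ['architect'] (min_width=9, slack=2)
Line 10: ['small'] (min_width=5, slack=6)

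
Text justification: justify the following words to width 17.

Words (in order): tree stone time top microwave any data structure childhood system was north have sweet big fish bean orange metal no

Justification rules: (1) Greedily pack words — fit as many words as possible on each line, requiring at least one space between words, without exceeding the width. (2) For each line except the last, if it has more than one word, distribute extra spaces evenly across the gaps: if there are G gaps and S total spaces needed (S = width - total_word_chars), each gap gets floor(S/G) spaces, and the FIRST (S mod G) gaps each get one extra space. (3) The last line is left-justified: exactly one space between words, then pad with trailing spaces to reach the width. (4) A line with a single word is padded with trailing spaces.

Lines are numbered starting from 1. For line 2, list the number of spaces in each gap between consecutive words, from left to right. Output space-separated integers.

Line 1: ['tree', 'stone', 'time'] (min_width=15, slack=2)
Line 2: ['top', 'microwave', 'any'] (min_width=17, slack=0)
Line 3: ['data', 'structure'] (min_width=14, slack=3)
Line 4: ['childhood', 'system'] (min_width=16, slack=1)
Line 5: ['was', 'north', 'have'] (min_width=14, slack=3)
Line 6: ['sweet', 'big', 'fish'] (min_width=14, slack=3)
Line 7: ['bean', 'orange', 'metal'] (min_width=17, slack=0)
Line 8: ['no'] (min_width=2, slack=15)

Answer: 1 1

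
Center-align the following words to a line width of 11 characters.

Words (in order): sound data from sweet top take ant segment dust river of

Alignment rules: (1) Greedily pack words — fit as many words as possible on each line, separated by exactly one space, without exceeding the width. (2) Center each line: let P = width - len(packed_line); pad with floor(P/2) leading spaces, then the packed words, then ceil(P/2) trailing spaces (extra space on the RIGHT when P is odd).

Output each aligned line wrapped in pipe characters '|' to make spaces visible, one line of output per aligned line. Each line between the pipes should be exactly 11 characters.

Answer: |sound data |
|from sweet |
| top take  |
|ant segment|
|dust river |
|    of     |

Derivation:
Line 1: ['sound', 'data'] (min_width=10, slack=1)
Line 2: ['from', 'sweet'] (min_width=10, slack=1)
Line 3: ['top', 'take'] (min_width=8, slack=3)
Line 4: ['ant', 'segment'] (min_width=11, slack=0)
Line 5: ['dust', 'river'] (min_width=10, slack=1)
Line 6: ['of'] (min_width=2, slack=9)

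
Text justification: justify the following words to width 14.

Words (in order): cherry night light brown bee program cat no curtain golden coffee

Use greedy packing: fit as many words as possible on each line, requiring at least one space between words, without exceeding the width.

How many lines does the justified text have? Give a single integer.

Line 1: ['cherry', 'night'] (min_width=12, slack=2)
Line 2: ['light', 'brown'] (min_width=11, slack=3)
Line 3: ['bee', 'program'] (min_width=11, slack=3)
Line 4: ['cat', 'no', 'curtain'] (min_width=14, slack=0)
Line 5: ['golden', 'coffee'] (min_width=13, slack=1)
Total lines: 5

Answer: 5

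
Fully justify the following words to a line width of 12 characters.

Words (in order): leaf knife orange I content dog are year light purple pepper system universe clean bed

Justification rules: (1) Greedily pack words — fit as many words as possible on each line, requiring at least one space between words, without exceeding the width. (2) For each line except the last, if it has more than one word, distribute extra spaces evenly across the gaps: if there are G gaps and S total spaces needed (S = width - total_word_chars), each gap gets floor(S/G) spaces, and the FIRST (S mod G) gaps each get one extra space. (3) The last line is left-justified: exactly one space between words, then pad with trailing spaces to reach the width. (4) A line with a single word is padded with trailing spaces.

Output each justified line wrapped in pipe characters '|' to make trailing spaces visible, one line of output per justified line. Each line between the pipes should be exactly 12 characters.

Answer: |leaf   knife|
|orange     I|
|content  dog|
|are     year|
|light purple|
|pepper      |
|system      |
|universe    |
|clean bed   |

Derivation:
Line 1: ['leaf', 'knife'] (min_width=10, slack=2)
Line 2: ['orange', 'I'] (min_width=8, slack=4)
Line 3: ['content', 'dog'] (min_width=11, slack=1)
Line 4: ['are', 'year'] (min_width=8, slack=4)
Line 5: ['light', 'purple'] (min_width=12, slack=0)
Line 6: ['pepper'] (min_width=6, slack=6)
Line 7: ['system'] (min_width=6, slack=6)
Line 8: ['universe'] (min_width=8, slack=4)
Line 9: ['clean', 'bed'] (min_width=9, slack=3)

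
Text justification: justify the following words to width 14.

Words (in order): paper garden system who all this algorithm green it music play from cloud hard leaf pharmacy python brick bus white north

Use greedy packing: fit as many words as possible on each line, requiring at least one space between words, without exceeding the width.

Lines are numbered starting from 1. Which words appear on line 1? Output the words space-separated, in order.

Answer: paper garden

Derivation:
Line 1: ['paper', 'garden'] (min_width=12, slack=2)
Line 2: ['system', 'who', 'all'] (min_width=14, slack=0)
Line 3: ['this', 'algorithm'] (min_width=14, slack=0)
Line 4: ['green', 'it', 'music'] (min_width=14, slack=0)
Line 5: ['play', 'from'] (min_width=9, slack=5)
Line 6: ['cloud', 'hard'] (min_width=10, slack=4)
Line 7: ['leaf', 'pharmacy'] (min_width=13, slack=1)
Line 8: ['python', 'brick'] (min_width=12, slack=2)
Line 9: ['bus', 'white'] (min_width=9, slack=5)
Line 10: ['north'] (min_width=5, slack=9)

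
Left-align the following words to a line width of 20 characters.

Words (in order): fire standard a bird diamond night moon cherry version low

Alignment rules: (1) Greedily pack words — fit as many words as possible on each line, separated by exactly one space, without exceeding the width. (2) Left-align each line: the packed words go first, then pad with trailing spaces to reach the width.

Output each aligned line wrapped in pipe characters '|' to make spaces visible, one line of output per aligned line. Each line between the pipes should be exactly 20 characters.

Line 1: ['fire', 'standard', 'a', 'bird'] (min_width=20, slack=0)
Line 2: ['diamond', 'night', 'moon'] (min_width=18, slack=2)
Line 3: ['cherry', 'version', 'low'] (min_width=18, slack=2)

Answer: |fire standard a bird|
|diamond night moon  |
|cherry version low  |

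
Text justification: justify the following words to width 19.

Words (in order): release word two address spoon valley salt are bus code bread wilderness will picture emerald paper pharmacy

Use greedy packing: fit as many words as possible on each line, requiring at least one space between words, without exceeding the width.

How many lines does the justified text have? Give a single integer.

Answer: 7

Derivation:
Line 1: ['release', 'word', 'two'] (min_width=16, slack=3)
Line 2: ['address', 'spoon'] (min_width=13, slack=6)
Line 3: ['valley', 'salt', 'are', 'bus'] (min_width=19, slack=0)
Line 4: ['code', 'bread'] (min_width=10, slack=9)
Line 5: ['wilderness', 'will'] (min_width=15, slack=4)
Line 6: ['picture', 'emerald'] (min_width=15, slack=4)
Line 7: ['paper', 'pharmacy'] (min_width=14, slack=5)
Total lines: 7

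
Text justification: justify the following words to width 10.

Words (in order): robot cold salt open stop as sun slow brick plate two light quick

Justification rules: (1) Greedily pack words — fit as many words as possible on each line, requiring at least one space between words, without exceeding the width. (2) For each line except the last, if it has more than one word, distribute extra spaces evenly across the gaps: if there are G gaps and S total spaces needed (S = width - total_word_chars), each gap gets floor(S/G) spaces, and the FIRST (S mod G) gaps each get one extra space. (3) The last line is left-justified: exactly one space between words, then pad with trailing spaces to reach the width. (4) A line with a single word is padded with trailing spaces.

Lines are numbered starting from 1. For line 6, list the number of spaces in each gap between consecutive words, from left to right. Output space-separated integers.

Answer: 2

Derivation:
Line 1: ['robot', 'cold'] (min_width=10, slack=0)
Line 2: ['salt', 'open'] (min_width=9, slack=1)
Line 3: ['stop', 'as'] (min_width=7, slack=3)
Line 4: ['sun', 'slow'] (min_width=8, slack=2)
Line 5: ['brick'] (min_width=5, slack=5)
Line 6: ['plate', 'two'] (min_width=9, slack=1)
Line 7: ['light'] (min_width=5, slack=5)
Line 8: ['quick'] (min_width=5, slack=5)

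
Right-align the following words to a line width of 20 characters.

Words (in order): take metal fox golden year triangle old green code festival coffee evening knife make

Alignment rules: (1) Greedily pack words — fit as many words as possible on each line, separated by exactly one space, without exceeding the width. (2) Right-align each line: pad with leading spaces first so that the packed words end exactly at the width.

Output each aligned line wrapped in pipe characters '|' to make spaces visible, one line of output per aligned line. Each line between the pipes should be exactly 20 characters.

Answer: |      take metal fox|
|golden year triangle|
|      old green code|
|     festival coffee|
|  evening knife make|

Derivation:
Line 1: ['take', 'metal', 'fox'] (min_width=14, slack=6)
Line 2: ['golden', 'year', 'triangle'] (min_width=20, slack=0)
Line 3: ['old', 'green', 'code'] (min_width=14, slack=6)
Line 4: ['festival', 'coffee'] (min_width=15, slack=5)
Line 5: ['evening', 'knife', 'make'] (min_width=18, slack=2)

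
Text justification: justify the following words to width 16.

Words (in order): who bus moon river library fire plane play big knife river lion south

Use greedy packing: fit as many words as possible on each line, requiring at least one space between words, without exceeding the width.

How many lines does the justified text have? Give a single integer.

Answer: 5

Derivation:
Line 1: ['who', 'bus', 'moon'] (min_width=12, slack=4)
Line 2: ['river', 'library'] (min_width=13, slack=3)
Line 3: ['fire', 'plane', 'play'] (min_width=15, slack=1)
Line 4: ['big', 'knife', 'river'] (min_width=15, slack=1)
Line 5: ['lion', 'south'] (min_width=10, slack=6)
Total lines: 5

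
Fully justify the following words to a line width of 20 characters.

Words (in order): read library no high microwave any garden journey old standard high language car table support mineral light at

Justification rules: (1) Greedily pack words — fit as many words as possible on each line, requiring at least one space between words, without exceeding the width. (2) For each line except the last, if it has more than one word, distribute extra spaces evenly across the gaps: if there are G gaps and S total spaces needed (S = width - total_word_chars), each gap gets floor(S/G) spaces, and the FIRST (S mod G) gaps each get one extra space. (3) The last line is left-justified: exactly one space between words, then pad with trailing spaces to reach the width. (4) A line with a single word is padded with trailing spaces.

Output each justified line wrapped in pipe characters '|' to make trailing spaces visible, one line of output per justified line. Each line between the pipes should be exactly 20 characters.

Line 1: ['read', 'library', 'no', 'high'] (min_width=20, slack=0)
Line 2: ['microwave', 'any', 'garden'] (min_width=20, slack=0)
Line 3: ['journey', 'old', 'standard'] (min_width=20, slack=0)
Line 4: ['high', 'language', 'car'] (min_width=17, slack=3)
Line 5: ['table', 'support'] (min_width=13, slack=7)
Line 6: ['mineral', 'light', 'at'] (min_width=16, slack=4)

Answer: |read library no high|
|microwave any garden|
|journey old standard|
|high   language  car|
|table        support|
|mineral light at    |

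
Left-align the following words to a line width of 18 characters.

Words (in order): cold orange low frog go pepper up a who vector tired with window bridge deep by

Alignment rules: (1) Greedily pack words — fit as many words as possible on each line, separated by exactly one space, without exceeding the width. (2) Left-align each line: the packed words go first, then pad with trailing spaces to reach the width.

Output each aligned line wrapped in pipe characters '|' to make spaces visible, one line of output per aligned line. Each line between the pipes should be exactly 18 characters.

Line 1: ['cold', 'orange', 'low'] (min_width=15, slack=3)
Line 2: ['frog', 'go', 'pepper', 'up'] (min_width=17, slack=1)
Line 3: ['a', 'who', 'vector', 'tired'] (min_width=18, slack=0)
Line 4: ['with', 'window', 'bridge'] (min_width=18, slack=0)
Line 5: ['deep', 'by'] (min_width=7, slack=11)

Answer: |cold orange low   |
|frog go pepper up |
|a who vector tired|
|with window bridge|
|deep by           |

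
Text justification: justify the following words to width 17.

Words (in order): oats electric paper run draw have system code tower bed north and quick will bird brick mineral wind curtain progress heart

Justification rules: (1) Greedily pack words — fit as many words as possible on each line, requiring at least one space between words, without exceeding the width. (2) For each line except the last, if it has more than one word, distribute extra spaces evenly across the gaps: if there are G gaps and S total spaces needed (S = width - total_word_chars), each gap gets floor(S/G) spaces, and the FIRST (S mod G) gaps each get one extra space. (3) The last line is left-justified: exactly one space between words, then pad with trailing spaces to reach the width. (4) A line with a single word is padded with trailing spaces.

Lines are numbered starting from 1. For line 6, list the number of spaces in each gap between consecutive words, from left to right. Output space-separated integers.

Line 1: ['oats', 'electric'] (min_width=13, slack=4)
Line 2: ['paper', 'run', 'draw'] (min_width=14, slack=3)
Line 3: ['have', 'system', 'code'] (min_width=16, slack=1)
Line 4: ['tower', 'bed', 'north'] (min_width=15, slack=2)
Line 5: ['and', 'quick', 'will'] (min_width=14, slack=3)
Line 6: ['bird', 'brick'] (min_width=10, slack=7)
Line 7: ['mineral', 'wind'] (min_width=12, slack=5)
Line 8: ['curtain', 'progress'] (min_width=16, slack=1)
Line 9: ['heart'] (min_width=5, slack=12)

Answer: 8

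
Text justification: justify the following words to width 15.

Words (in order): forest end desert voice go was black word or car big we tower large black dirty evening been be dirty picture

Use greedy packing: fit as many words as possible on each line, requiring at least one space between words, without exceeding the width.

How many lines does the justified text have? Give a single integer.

Answer: 8

Derivation:
Line 1: ['forest', 'end'] (min_width=10, slack=5)
Line 2: ['desert', 'voice', 'go'] (min_width=15, slack=0)
Line 3: ['was', 'black', 'word'] (min_width=14, slack=1)
Line 4: ['or', 'car', 'big', 'we'] (min_width=13, slack=2)
Line 5: ['tower', 'large'] (min_width=11, slack=4)
Line 6: ['black', 'dirty'] (min_width=11, slack=4)
Line 7: ['evening', 'been', 'be'] (min_width=15, slack=0)
Line 8: ['dirty', 'picture'] (min_width=13, slack=2)
Total lines: 8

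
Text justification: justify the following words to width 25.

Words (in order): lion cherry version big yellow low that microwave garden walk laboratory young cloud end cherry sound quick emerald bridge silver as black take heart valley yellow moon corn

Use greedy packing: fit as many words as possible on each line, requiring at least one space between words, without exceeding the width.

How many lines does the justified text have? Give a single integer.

Line 1: ['lion', 'cherry', 'version', 'big'] (min_width=23, slack=2)
Line 2: ['yellow', 'low', 'that', 'microwave'] (min_width=25, slack=0)
Line 3: ['garden', 'walk', 'laboratory'] (min_width=22, slack=3)
Line 4: ['young', 'cloud', 'end', 'cherry'] (min_width=22, slack=3)
Line 5: ['sound', 'quick', 'emerald'] (min_width=19, slack=6)
Line 6: ['bridge', 'silver', 'as', 'black'] (min_width=22, slack=3)
Line 7: ['take', 'heart', 'valley', 'yellow'] (min_width=24, slack=1)
Line 8: ['moon', 'corn'] (min_width=9, slack=16)
Total lines: 8

Answer: 8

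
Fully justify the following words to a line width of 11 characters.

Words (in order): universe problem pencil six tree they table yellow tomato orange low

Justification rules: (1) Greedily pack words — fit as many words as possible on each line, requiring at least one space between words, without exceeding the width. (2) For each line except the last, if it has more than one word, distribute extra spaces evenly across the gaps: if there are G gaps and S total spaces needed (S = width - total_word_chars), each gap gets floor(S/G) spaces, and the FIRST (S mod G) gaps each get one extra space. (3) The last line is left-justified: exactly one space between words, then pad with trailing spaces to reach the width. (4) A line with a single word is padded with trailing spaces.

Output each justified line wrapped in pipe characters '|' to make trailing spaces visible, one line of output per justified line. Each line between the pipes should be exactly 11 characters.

Line 1: ['universe'] (min_width=8, slack=3)
Line 2: ['problem'] (min_width=7, slack=4)
Line 3: ['pencil', 'six'] (min_width=10, slack=1)
Line 4: ['tree', 'they'] (min_width=9, slack=2)
Line 5: ['table'] (min_width=5, slack=6)
Line 6: ['yellow'] (min_width=6, slack=5)
Line 7: ['tomato'] (min_width=6, slack=5)
Line 8: ['orange', 'low'] (min_width=10, slack=1)

Answer: |universe   |
|problem    |
|pencil  six|
|tree   they|
|table      |
|yellow     |
|tomato     |
|orange low |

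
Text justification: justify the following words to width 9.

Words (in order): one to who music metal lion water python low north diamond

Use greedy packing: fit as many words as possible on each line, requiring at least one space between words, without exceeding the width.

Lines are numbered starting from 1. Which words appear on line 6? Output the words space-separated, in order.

Answer: python

Derivation:
Line 1: ['one', 'to'] (min_width=6, slack=3)
Line 2: ['who', 'music'] (min_width=9, slack=0)
Line 3: ['metal'] (min_width=5, slack=4)
Line 4: ['lion'] (min_width=4, slack=5)
Line 5: ['water'] (min_width=5, slack=4)
Line 6: ['python'] (min_width=6, slack=3)
Line 7: ['low', 'north'] (min_width=9, slack=0)
Line 8: ['diamond'] (min_width=7, slack=2)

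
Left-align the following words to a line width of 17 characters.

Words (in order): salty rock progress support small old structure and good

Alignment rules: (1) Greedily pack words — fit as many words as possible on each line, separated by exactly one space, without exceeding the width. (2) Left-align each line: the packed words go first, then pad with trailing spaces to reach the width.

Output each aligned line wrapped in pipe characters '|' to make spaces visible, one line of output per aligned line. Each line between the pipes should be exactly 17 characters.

Line 1: ['salty', 'rock'] (min_width=10, slack=7)
Line 2: ['progress', 'support'] (min_width=16, slack=1)
Line 3: ['small', 'old'] (min_width=9, slack=8)
Line 4: ['structure', 'and'] (min_width=13, slack=4)
Line 5: ['good'] (min_width=4, slack=13)

Answer: |salty rock       |
|progress support |
|small old        |
|structure and    |
|good             |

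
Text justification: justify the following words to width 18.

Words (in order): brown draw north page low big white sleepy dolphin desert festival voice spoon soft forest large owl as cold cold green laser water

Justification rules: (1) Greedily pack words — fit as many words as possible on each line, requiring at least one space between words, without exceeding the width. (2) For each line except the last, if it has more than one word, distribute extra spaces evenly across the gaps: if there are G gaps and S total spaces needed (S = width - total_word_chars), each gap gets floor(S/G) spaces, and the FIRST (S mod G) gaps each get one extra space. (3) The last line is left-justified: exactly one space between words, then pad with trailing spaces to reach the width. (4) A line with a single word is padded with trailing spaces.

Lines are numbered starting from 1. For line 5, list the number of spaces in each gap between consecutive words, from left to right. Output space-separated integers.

Answer: 2 2

Derivation:
Line 1: ['brown', 'draw', 'north'] (min_width=16, slack=2)
Line 2: ['page', 'low', 'big', 'white'] (min_width=18, slack=0)
Line 3: ['sleepy', 'dolphin'] (min_width=14, slack=4)
Line 4: ['desert', 'festival'] (min_width=15, slack=3)
Line 5: ['voice', 'spoon', 'soft'] (min_width=16, slack=2)
Line 6: ['forest', 'large', 'owl'] (min_width=16, slack=2)
Line 7: ['as', 'cold', 'cold', 'green'] (min_width=18, slack=0)
Line 8: ['laser', 'water'] (min_width=11, slack=7)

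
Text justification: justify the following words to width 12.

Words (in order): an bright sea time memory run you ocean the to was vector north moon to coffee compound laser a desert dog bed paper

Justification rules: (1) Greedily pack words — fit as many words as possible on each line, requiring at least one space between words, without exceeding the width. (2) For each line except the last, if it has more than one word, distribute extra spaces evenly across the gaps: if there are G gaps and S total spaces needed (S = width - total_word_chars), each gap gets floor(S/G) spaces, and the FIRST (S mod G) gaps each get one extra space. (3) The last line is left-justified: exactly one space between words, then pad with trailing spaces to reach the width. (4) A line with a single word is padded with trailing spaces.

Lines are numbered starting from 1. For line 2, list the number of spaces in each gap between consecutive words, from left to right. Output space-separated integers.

Line 1: ['an', 'bright'] (min_width=9, slack=3)
Line 2: ['sea', 'time'] (min_width=8, slack=4)
Line 3: ['memory', 'run'] (min_width=10, slack=2)
Line 4: ['you', 'ocean'] (min_width=9, slack=3)
Line 5: ['the', 'to', 'was'] (min_width=10, slack=2)
Line 6: ['vector', 'north'] (min_width=12, slack=0)
Line 7: ['moon', 'to'] (min_width=7, slack=5)
Line 8: ['coffee'] (min_width=6, slack=6)
Line 9: ['compound'] (min_width=8, slack=4)
Line 10: ['laser', 'a'] (min_width=7, slack=5)
Line 11: ['desert', 'dog'] (min_width=10, slack=2)
Line 12: ['bed', 'paper'] (min_width=9, slack=3)

Answer: 5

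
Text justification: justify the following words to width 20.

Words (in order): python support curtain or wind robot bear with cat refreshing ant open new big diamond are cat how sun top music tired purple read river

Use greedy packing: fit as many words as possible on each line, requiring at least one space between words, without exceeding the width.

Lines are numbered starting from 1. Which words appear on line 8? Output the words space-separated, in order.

Line 1: ['python', 'support'] (min_width=14, slack=6)
Line 2: ['curtain', 'or', 'wind'] (min_width=15, slack=5)
Line 3: ['robot', 'bear', 'with', 'cat'] (min_width=19, slack=1)
Line 4: ['refreshing', 'ant', 'open'] (min_width=19, slack=1)
Line 5: ['new', 'big', 'diamond', 'are'] (min_width=19, slack=1)
Line 6: ['cat', 'how', 'sun', 'top'] (min_width=15, slack=5)
Line 7: ['music', 'tired', 'purple'] (min_width=18, slack=2)
Line 8: ['read', 'river'] (min_width=10, slack=10)

Answer: read river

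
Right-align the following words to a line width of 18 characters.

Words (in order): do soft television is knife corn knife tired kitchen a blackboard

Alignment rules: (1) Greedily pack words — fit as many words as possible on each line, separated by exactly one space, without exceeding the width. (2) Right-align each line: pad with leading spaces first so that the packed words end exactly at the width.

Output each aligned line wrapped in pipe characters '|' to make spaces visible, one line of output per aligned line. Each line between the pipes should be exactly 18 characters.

Answer: |do soft television|
|     is knife corn|
|       knife tired|
|         kitchen a|
|        blackboard|

Derivation:
Line 1: ['do', 'soft', 'television'] (min_width=18, slack=0)
Line 2: ['is', 'knife', 'corn'] (min_width=13, slack=5)
Line 3: ['knife', 'tired'] (min_width=11, slack=7)
Line 4: ['kitchen', 'a'] (min_width=9, slack=9)
Line 5: ['blackboard'] (min_width=10, slack=8)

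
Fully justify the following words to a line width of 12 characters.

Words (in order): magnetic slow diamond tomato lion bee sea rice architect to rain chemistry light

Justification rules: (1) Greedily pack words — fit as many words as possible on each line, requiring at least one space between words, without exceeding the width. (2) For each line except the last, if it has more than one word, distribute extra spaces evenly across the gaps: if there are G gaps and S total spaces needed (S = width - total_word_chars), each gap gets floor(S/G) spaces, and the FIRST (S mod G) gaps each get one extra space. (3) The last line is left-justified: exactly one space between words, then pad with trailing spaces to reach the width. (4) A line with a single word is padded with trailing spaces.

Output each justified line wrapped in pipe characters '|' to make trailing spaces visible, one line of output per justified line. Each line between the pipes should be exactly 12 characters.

Answer: |magnetic    |
|slow diamond|
|tomato  lion|
|bee sea rice|
|architect to|
|rain        |
|chemistry   |
|light       |

Derivation:
Line 1: ['magnetic'] (min_width=8, slack=4)
Line 2: ['slow', 'diamond'] (min_width=12, slack=0)
Line 3: ['tomato', 'lion'] (min_width=11, slack=1)
Line 4: ['bee', 'sea', 'rice'] (min_width=12, slack=0)
Line 5: ['architect', 'to'] (min_width=12, slack=0)
Line 6: ['rain'] (min_width=4, slack=8)
Line 7: ['chemistry'] (min_width=9, slack=3)
Line 8: ['light'] (min_width=5, slack=7)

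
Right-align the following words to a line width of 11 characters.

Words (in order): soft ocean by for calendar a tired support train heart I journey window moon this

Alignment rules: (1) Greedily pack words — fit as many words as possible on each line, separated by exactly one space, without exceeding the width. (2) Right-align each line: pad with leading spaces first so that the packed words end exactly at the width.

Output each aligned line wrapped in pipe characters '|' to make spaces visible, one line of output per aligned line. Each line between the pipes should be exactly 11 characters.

Line 1: ['soft', 'ocean'] (min_width=10, slack=1)
Line 2: ['by', 'for'] (min_width=6, slack=5)
Line 3: ['calendar', 'a'] (min_width=10, slack=1)
Line 4: ['tired'] (min_width=5, slack=6)
Line 5: ['support'] (min_width=7, slack=4)
Line 6: ['train', 'heart'] (min_width=11, slack=0)
Line 7: ['I', 'journey'] (min_width=9, slack=2)
Line 8: ['window', 'moon'] (min_width=11, slack=0)
Line 9: ['this'] (min_width=4, slack=7)

Answer: | soft ocean|
|     by for|
| calendar a|
|      tired|
|    support|
|train heart|
|  I journey|
|window moon|
|       this|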